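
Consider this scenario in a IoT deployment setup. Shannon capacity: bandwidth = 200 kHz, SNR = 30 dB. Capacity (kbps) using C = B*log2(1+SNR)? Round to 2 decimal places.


Given: B = 200 kHz, SNR = 30 dB
SNR linear = 10^(30/10) = 1000
1 + SNR = 1001
log2(1001) = 9.9672262588
C = 200 * 1000 * 9.9672262588 = 1993445.2518 bps
C = 1993.445252 kbps -> 1993.45 kbps (2 dp)

1993.45


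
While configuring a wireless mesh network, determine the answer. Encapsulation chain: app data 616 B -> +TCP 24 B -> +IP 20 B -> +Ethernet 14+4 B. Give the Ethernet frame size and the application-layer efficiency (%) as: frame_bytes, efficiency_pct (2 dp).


TCP segment = 616 + 24 = 640 B
IP packet = 640 + 20 = 660 B
Ethernet frame = 660 + 14 + 4 = 678 B
Efficiency = app / frame = 616 / 678 = 0.908555 = 90.8555% -> 90.86% (2 dp)

678, 90.86


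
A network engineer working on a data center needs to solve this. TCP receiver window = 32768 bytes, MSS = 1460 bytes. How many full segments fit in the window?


Given: RWND = 32768 bytes, MSS = 1460 bytes
Full segments = floor(RWND / MSS)
Full segments = floor(32768 / 1460)
Full segments = floor(22.4438) = 22

22


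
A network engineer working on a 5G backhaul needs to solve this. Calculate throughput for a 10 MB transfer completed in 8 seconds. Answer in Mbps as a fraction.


Given: file = 10 MB, time = 8 s
File in Mb = 10 * 8 = 80 Mb
Throughput = 80 / 8 Mbps
Throughput = 10 Mbps

10


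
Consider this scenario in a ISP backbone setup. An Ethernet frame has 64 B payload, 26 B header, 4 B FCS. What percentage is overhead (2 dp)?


Given: payload = 64 B, header = 26 B, trailer = 4 B
Overhead bytes = header + trailer = 26 + 4 = 30
Total frame = payload + overhead = 64 + 30 = 94
Overhead % = 30 / 94 * 100 = 31.9149% -> 31.91% (2 dp)

31.91


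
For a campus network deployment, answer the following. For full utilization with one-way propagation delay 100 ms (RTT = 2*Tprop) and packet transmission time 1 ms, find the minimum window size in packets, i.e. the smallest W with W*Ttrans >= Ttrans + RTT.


Given: Ttrans = 1 ms, RTT = 200 ms (= 2 * Tprop, Tprop = 100 ms)
Time until first ACK returns = Ttrans + RTT = 1 + 200 = 201 ms
Need W * Ttrans >= Ttrans + RTT  ->  W >= (Ttrans + RTT) / Ttrans
(Ttrans + RTT) / Ttrans = 201 / 1 = 201
W_min = ceil(201) = 201

201


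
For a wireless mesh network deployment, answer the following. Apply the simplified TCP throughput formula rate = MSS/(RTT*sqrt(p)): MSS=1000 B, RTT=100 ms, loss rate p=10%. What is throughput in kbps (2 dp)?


Given: MSS = 1000 bytes, RTT = 100 ms, loss = 10%
RTT in seconds = 100 / 1000 = 0.1
Loss rate = 10% = 0.1
sqrt(loss) = sqrt(0.1) = 0.316227766017
Throughput (bytes/s) = 1000 / (0.1 * 0.316227766017) = 31622.7766
Throughput (kbps) = 31622.7766 * 8 / 1000 = 252.982213 -> 252.98 kbps (2 dp)

252.98


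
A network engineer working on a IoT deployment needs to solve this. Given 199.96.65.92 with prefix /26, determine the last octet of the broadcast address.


Given: IP = 199.96.65.92, prefix = /26
Host bits = 32 - 26 = 6
Network last octet = 92 AND mask = 64
Host part size = 2^6 - 1 = 63
Broadcast last octet = 64 OR 63 = 127

127


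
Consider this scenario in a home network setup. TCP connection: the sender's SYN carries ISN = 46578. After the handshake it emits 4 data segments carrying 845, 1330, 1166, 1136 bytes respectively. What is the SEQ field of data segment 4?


The SYN occupies sequence number ISN = 46578, so the first data byte is ISN + 1 = 46579.
SEQ of data segment i = (ISN + 1) + sum of payload sizes of segments 1..i-1.
Segment 1: SEQ = 46579, payload = 845 bytes
Segment 2: SEQ = 47424, payload = 1330 bytes
Segment 3: SEQ = 48754, payload = 1166 bytes
Segment 4: SEQ = 49920, payload = 1136 bytes
SEQ of segment 4 = 46579 + 845 + 1330 + 1166 = 49920

49920


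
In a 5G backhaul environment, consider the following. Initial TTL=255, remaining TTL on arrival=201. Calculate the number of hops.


Given: initial TTL = 255, received TTL = 201
Hops = initial TTL - received TTL
Hops = 255 - 201 = 54

54


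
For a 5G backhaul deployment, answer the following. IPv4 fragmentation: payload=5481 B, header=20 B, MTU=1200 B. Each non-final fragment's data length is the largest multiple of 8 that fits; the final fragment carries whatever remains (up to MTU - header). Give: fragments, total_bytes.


Max data per non-final fragment = floor((MTU - header)/8)*8 = floor((1200 - 20)/8)*8 = floor(1180/8)*8 = 1176 B
Final fragment needs no 8-byte alignment: it can carry up to MTU - header = 1180 B
Non-final fragments needed = ceil((payload - 1180) / 1176) = ceil(4301/1176) = ceil(3.6573) = 4
Number of fragments = 4 + 1 = 5
Fragment sizes (data): 4 * 1176 B + 777 B (last, 777 <= 1180 OK)
Total bytes sent = payload + n_frags * header = 5481 + 5*20 = 5481 + 100 = 5581 B

5, 5581


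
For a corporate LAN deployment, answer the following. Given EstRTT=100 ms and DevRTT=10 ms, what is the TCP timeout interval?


Given: EstRTT = 100 ms, DevRTT = 10 ms
Timeout = EstRTT + 4 * DevRTT
4 * DevRTT = 4 * 10 = 40
Timeout = 100 + 40 = 140 ms

140


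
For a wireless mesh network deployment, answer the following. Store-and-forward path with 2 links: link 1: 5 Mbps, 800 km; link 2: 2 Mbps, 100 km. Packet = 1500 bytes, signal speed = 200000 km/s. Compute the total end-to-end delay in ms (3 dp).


Packet = 1500 bytes = 12000 bits. Store-and-forward: sum (t_trans + t_prop) per link.
Link 1: t_trans = 12000/(5*10^6) s = 2.4000 ms; t_prop = 800/200000 s = 4.0000 ms; subtotal = 6.4000 ms
Link 2: t_trans = 12000/(2*10^6) s = 6.0000 ms; t_prop = 100/200000 s = 0.5000 ms; subtotal = 6.5000 ms
End-to-end = 6.4000 + 6.5000 = 12.9000 ms -> 12.900 ms (3 dp)

12.900


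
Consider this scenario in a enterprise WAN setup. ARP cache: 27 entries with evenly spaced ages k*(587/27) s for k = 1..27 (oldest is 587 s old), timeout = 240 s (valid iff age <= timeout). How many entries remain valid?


Ages are k * 587/27 s for k = 1..27 (spacing = 21.7407 s).
Entry k is valid iff k * 587/27 <= 240 iff k <= 27 * 240 / 587 = 11.0392
n_valid = floor(11.0392) = 11
(n_stale = 27 - 11 = 16)

11


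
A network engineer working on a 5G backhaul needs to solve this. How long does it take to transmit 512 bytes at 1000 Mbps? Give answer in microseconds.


Given: packet = 512 bytes, bandwidth = 1000 Mbps
Packet in bits = 512 * 8 = 4096 bits
Bandwidth = 1000 * 10^6 = 1000000000 bps
Time = 4096 / 1000000000 seconds
Time in us = 4096 * 10^6 / 1000000000 = 4.096

4.096


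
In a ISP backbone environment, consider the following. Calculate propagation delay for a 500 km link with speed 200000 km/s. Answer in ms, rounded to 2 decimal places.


Given: distance = 500 km, speed = 200000 km/s
Delay = distance / speed = 500 / 200000 seconds
Delay in ms = 500 * 1000 / 200000
Delay = 2.5000 ms
Rounded to 2 dp = 2.50 ms

2.50


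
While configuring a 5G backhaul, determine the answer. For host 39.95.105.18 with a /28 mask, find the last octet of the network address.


Given: IP = 39.95.105.18, prefix = /28
Subnet mask = 255.255.255.240
Last octet of IP: 18
Last octet of mask: 240
Network last octet = 18 AND 240 = 16

16


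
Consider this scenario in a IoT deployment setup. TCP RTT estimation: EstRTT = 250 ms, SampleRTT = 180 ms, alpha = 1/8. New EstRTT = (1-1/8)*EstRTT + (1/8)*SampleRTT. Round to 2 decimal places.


Given: EstRTT = 250 ms, SampleRTT = 180 ms, alpha = 1/8
New EstRTT = (1 - alpha) * EstRTT + alpha * SampleRTT
(7/8) * 250 = 218.75
(1/8) * 180 = 22.5
New EstRTT = 218.75 + 22.5 = 241.25 ms -> 241.25 ms (2 dp)

241.25


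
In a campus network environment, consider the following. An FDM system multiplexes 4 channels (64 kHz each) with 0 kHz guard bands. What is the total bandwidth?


Given: 4 channels, 64 kHz each, guard = 0 kHz
Channel bandwidth = 4 * 64 = 256 kHz
Guard bands = 3 gaps * 0 kHz = 0 kHz
Total = 256 + 0 = 256 kHz

256


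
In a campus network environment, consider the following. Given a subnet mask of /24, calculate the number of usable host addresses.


Given: subnet mask /24
Host bits = 32 - 24 = 8
Total addresses = 2^8 = 256
Usable hosts = 256 - 2 (network + broadcast) = 254

254


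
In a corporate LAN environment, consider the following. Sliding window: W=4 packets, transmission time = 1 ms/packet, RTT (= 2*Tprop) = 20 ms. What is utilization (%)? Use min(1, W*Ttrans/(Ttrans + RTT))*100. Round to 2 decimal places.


Given: W = 4, Ttrans = 1 ms, RTT = 20 ms (= 2 * Tprop, Tprop = 10 ms)
Cycle time = Ttrans + RTT = 1 + 20 = 21 ms (first packet sent until its ACK returns)
W * Ttrans = 4 * 1 = 4 ms of sending per cycle
W * Ttrans / (Ttrans + RTT) = 4 / 21 = 0.190476
U = min(1, 0.190476) = 0.190476
U% = 19.05%

19.05


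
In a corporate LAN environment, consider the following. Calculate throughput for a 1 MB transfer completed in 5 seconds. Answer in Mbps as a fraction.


Given: file = 1 MB, time = 5 s
File in Mb = 1 * 8 = 8 Mb
Throughput = 8 / 5 Mbps
Throughput = 8/5 Mbps

8/5


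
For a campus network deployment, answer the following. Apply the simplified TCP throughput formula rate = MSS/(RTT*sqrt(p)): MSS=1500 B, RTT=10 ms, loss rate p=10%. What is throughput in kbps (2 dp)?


Given: MSS = 1500 bytes, RTT = 10 ms, loss = 10%
RTT in seconds = 10 / 1000 = 0.01
Loss rate = 10% = 0.1
sqrt(loss) = sqrt(0.1) = 0.316227766017
Throughput (bytes/s) = 1500 / (0.01 * 0.316227766017) = 474341.6490
Throughput (kbps) = 474341.6490 * 8 / 1000 = 3794.733192 -> 3794.73 kbps (2 dp)

3794.73


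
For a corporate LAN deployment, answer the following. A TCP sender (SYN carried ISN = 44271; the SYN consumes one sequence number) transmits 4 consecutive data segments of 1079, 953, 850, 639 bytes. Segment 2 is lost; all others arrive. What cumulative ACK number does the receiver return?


SYN uses sequence number 44271; first data byte = ISN + 1 = 44272.
Segment 1: SEQ = 44272, len = 1079 B, covers [44272, 45350]
Segment 2: SEQ = 45351, len = 953 B, covers [45351, 46303] [LOST]
Segment 3: SEQ = 46304, len = 850 B, covers [46304, 47153]
Segment 4: SEQ = 47154, len = 639 B, covers [47154, 47792]
In-order data received: bytes [44272, 45350] (segments 1..1).
Segment 2 missing -> gap begins at byte 45351; later segments buffered out of order.
Cumulative ACK = next expected in-order byte = 44272 + 1079 = 45351

45351


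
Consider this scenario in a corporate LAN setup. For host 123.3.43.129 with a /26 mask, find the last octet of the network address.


Given: IP = 123.3.43.129, prefix = /26
Subnet mask = 255.255.255.192
Last octet of IP: 129
Last octet of mask: 192
Network last octet = 129 AND 192 = 128

128


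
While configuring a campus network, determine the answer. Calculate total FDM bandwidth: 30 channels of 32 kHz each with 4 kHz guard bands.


Given: 30 channels, 32 kHz each, guard = 4 kHz
Channel bandwidth = 30 * 32 = 960 kHz
Guard bands = 29 gaps * 4 kHz = 116 kHz
Total = 960 + 116 = 1076 kHz

1076


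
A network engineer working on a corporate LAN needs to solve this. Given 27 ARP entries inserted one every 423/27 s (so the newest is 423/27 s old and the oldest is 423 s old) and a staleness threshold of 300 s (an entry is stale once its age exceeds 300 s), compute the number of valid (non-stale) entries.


Ages are k * 423/27 s for k = 1..27 (spacing = 15.6667 s).
Entry k is valid iff k * 423/27 <= 300 iff k <= 27 * 300 / 423 = 19.1489
n_valid = floor(19.1489) = 19
(n_stale = 27 - 19 = 8)

19


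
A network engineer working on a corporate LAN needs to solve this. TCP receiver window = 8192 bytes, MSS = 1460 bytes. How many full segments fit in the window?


Given: RWND = 8192 bytes, MSS = 1460 bytes
Full segments = floor(RWND / MSS)
Full segments = floor(8192 / 1460)
Full segments = floor(5.611) = 5

5


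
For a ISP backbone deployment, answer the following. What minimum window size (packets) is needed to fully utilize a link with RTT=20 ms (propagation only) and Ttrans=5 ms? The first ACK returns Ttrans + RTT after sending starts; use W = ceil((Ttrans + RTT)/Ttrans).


Given: Ttrans = 5 ms, RTT = 20 ms (= 2 * Tprop, Tprop = 10 ms)
Time until first ACK returns = Ttrans + RTT = 5 + 20 = 25 ms
Need W * Ttrans >= Ttrans + RTT  ->  W >= (Ttrans + RTT) / Ttrans
(Ttrans + RTT) / Ttrans = 25 / 5 = 5
W_min = ceil(5) = 5

5


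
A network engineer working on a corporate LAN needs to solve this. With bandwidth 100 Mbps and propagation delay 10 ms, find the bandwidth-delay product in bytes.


Given: bandwidth = 100 Mbps, delay = 10 ms
BDP in bits = 100 * 10^6 * 10 / 1000
BDP in bits = 1000000
BDP in bytes = 1000000 / 8 = 125000

125000


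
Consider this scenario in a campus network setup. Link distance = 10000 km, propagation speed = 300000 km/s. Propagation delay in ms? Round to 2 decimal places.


Given: distance = 10000 km, speed = 300000 km/s
Delay = distance / speed = 10000 / 300000 seconds
Delay in ms = 10000 * 1000 / 300000
Delay = 33.3333 ms
Rounded to 2 dp = 33.33 ms

33.33


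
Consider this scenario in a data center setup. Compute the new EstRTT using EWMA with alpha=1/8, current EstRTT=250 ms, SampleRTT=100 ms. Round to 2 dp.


Given: EstRTT = 250 ms, SampleRTT = 100 ms, alpha = 1/8
New EstRTT = (1 - alpha) * EstRTT + alpha * SampleRTT
(7/8) * 250 = 218.75
(1/8) * 100 = 12.5
New EstRTT = 218.75 + 12.5 = 231.25 ms -> 231.25 ms (2 dp)

231.25


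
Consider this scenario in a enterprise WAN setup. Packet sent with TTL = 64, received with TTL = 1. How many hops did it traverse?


Given: initial TTL = 64, received TTL = 1
Hops = initial TTL - received TTL
Hops = 64 - 1 = 63

63


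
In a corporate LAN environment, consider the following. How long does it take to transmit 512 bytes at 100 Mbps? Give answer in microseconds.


Given: packet = 512 bytes, bandwidth = 100 Mbps
Packet in bits = 512 * 8 = 4096 bits
Bandwidth = 100 * 10^6 = 100000000 bps
Time = 4096 / 100000000 seconds
Time in us = 4096 * 10^6 / 100000000 = 40.96

40.96


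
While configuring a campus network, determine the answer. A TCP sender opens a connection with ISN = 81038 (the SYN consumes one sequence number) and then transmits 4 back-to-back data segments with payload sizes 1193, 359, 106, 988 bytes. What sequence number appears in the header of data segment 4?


The SYN occupies sequence number ISN = 81038, so the first data byte is ISN + 1 = 81039.
SEQ of data segment i = (ISN + 1) + sum of payload sizes of segments 1..i-1.
Segment 1: SEQ = 81039, payload = 1193 bytes
Segment 2: SEQ = 82232, payload = 359 bytes
Segment 3: SEQ = 82591, payload = 106 bytes
Segment 4: SEQ = 82697, payload = 988 bytes
SEQ of segment 4 = 81039 + 1193 + 359 + 106 = 82697

82697


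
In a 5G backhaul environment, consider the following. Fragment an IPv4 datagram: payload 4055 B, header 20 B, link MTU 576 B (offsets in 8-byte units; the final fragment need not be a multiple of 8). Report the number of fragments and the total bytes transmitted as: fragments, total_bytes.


Max data per non-final fragment = floor((MTU - header)/8)*8 = floor((576 - 20)/8)*8 = floor(556/8)*8 = 552 B
Final fragment needs no 8-byte alignment: it can carry up to MTU - header = 556 B
Non-final fragments needed = ceil((payload - 556) / 552) = ceil(3499/552) = ceil(6.3388) = 7
Number of fragments = 7 + 1 = 8
Fragment sizes (data): 7 * 552 B + 191 B (last, 191 <= 556 OK)
Total bytes sent = payload + n_frags * header = 4055 + 8*20 = 4055 + 160 = 4215 B

8, 4215


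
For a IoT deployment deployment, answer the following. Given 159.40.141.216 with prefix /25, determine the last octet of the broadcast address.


Given: IP = 159.40.141.216, prefix = /25
Host bits = 32 - 25 = 7
Network last octet = 216 AND mask = 128
Host part size = 2^7 - 1 = 127
Broadcast last octet = 128 OR 127 = 255

255


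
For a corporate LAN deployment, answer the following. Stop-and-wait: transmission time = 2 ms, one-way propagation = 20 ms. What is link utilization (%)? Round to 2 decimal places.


Given: Ttrans = 2 ms, Tprop = 20 ms
RTT = 2 * Tprop = 2 * 20 = 40 ms
U = Ttrans / (Ttrans + RTT)
U = 2 / (2 + 40)
U = 2 / 42 = 0.047619
U% = 4.76%

4.76


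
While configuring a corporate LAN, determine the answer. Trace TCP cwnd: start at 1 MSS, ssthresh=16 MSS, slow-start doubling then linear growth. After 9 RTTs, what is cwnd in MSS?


RTT 0: cwnd = 1 MSS (initial)
RTT 1: cwnd = 2 MSS (slow start, doubled)
RTT 2: cwnd = 4 MSS (slow start, doubled)
RTT 3: cwnd = 8 MSS (slow start, doubled)
RTT 4: cwnd = 16 MSS (slow start, doubled)
RTT 5: cwnd = 17 MSS (congestion avoidance, +1)
RTT 6: cwnd = 18 MSS (congestion avoidance, +1)
RTT 7: cwnd = 19 MSS (congestion avoidance, +1)
RTT 8: cwnd = 20 MSS (congestion avoidance, +1)
RTT 9: cwnd = 21 MSS (congestion avoidance, +1)

21


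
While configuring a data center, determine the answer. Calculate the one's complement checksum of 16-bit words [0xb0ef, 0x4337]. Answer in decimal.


Given words: [0xb0ef, 0x4337]
Step 1: Sum all words
Raw sum = 45295 + 17207 = 62502
One's complement = ~62502 & 0xFFFF = 3033

3033


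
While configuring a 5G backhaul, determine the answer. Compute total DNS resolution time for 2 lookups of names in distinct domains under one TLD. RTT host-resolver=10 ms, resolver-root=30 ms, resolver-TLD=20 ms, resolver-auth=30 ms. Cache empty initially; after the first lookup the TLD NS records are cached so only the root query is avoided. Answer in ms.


Lookup 1 (cold cache): local + root + TLD + auth = 10 + 30 + 20 + 30 = 90 ms
Lookups 2..2 (TLD NS cached -> skip root; new domain -> still ask TLD and auth): local + TLD + auth = 10 + 20 + 30 = 60 ms each
Remaining 1 lookups: 1 * 60 = 60 ms
Total = 90 + 60 = 150 ms

150


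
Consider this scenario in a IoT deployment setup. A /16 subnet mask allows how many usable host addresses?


Given: subnet mask /16
Host bits = 32 - 16 = 16
Total addresses = 2^16 = 65536
Usable hosts = 65536 - 2 (network + broadcast) = 65534

65534


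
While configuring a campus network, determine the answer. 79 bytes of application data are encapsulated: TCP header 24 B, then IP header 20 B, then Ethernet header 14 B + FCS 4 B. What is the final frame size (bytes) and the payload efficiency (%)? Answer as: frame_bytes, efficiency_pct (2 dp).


TCP segment = 79 + 24 = 103 B
IP packet = 103 + 20 = 123 B
Ethernet frame = 123 + 14 + 4 = 141 B
Efficiency = app / frame = 79 / 141 = 0.560284 = 56.0284% -> 56.03% (2 dp)

141, 56.03


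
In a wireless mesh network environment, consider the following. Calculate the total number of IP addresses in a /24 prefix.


Given: CIDR prefix /24
Host bits = 32 - 24 = 8
Total addresses = 2^8 = 256

256


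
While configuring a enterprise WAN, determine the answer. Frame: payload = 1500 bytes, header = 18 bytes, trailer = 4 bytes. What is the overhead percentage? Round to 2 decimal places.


Given: payload = 1500 B, header = 18 B, trailer = 4 B
Overhead bytes = header + trailer = 18 + 4 = 22
Total frame = payload + overhead = 1500 + 22 = 1522
Overhead % = 22 / 1522 * 100 = 1.4455% -> 1.45% (2 dp)

1.45


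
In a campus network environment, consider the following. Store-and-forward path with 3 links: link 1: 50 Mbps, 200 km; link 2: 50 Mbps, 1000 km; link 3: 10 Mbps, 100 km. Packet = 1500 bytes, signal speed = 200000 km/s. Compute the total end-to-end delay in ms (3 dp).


Packet = 1500 bytes = 12000 bits. Store-and-forward: sum (t_trans + t_prop) per link.
Link 1: t_trans = 12000/(50*10^6) s = 0.2400 ms; t_prop = 200/200000 s = 1.0000 ms; subtotal = 1.2400 ms
Link 2: t_trans = 12000/(50*10^6) s = 0.2400 ms; t_prop = 1000/200000 s = 5.0000 ms; subtotal = 5.2400 ms
Link 3: t_trans = 12000/(10*10^6) s = 1.2000 ms; t_prop = 100/200000 s = 0.5000 ms; subtotal = 1.7000 ms
End-to-end = 1.2400 + 5.2400 + 1.7000 = 8.1800 ms -> 8.180 ms (3 dp)

8.180


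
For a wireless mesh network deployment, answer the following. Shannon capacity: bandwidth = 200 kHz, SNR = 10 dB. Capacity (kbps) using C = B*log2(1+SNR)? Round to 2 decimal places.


Given: B = 200 kHz, SNR = 10 dB
SNR linear = 10^(10/10) = 10
1 + SNR = 11
log2(11) = 3.4594316186
C = 200 * 1000 * 3.4594316186 = 691886.3237 bps
C = 691.886324 kbps -> 691.89 kbps (2 dp)

691.89


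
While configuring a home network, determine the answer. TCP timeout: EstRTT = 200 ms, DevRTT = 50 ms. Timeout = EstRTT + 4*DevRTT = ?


Given: EstRTT = 200 ms, DevRTT = 50 ms
Timeout = EstRTT + 4 * DevRTT
4 * DevRTT = 4 * 50 = 200
Timeout = 200 + 200 = 400 ms

400


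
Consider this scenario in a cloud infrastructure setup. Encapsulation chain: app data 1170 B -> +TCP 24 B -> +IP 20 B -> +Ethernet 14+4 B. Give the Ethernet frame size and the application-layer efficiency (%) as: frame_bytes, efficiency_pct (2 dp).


TCP segment = 1170 + 24 = 1194 B
IP packet = 1194 + 20 = 1214 B
Ethernet frame = 1214 + 14 + 4 = 1232 B
Efficiency = app / frame = 1170 / 1232 = 0.949675 = 94.9675% -> 94.97% (2 dp)

1232, 94.97


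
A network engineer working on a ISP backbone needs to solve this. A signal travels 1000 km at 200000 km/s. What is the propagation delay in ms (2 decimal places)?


Given: distance = 1000 km, speed = 200000 km/s
Delay = distance / speed = 1000 / 200000 seconds
Delay in ms = 1000 * 1000 / 200000
Delay = 5.0000 ms
Rounded to 2 dp = 5.00 ms

5.00


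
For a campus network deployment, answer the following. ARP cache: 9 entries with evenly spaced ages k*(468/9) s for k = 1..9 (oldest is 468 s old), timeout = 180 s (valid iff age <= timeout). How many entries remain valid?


Ages are k * 468/9 s for k = 1..9 (spacing = 52.0000 s).
Entry k is valid iff k * 468/9 <= 180 iff k <= 9 * 180 / 468 = 3.4615
n_valid = floor(3.4615) = 3
(n_stale = 9 - 3 = 6)

3


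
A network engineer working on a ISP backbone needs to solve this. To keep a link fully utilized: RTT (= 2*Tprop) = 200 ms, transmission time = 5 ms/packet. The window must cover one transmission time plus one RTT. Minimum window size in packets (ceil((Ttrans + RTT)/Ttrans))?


Given: Ttrans = 5 ms, RTT = 200 ms (= 2 * Tprop, Tprop = 100 ms)
Time until first ACK returns = Ttrans + RTT = 5 + 200 = 205 ms
Need W * Ttrans >= Ttrans + RTT  ->  W >= (Ttrans + RTT) / Ttrans
(Ttrans + RTT) / Ttrans = 205 / 5 = 41
W_min = ceil(41) = 41

41


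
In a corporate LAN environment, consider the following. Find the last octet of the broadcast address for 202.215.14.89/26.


Given: IP = 202.215.14.89, prefix = /26
Host bits = 32 - 26 = 6
Network last octet = 89 AND mask = 64
Host part size = 2^6 - 1 = 63
Broadcast last octet = 64 OR 63 = 127

127


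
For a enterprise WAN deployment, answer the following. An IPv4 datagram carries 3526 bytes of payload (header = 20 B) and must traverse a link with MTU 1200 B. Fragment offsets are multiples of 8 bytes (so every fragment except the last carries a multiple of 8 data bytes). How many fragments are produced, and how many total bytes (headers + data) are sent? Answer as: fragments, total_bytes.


Max data per non-final fragment = floor((MTU - header)/8)*8 = floor((1200 - 20)/8)*8 = floor(1180/8)*8 = 1176 B
Final fragment needs no 8-byte alignment: it can carry up to MTU - header = 1180 B
Non-final fragments needed = ceil((payload - 1180) / 1176) = ceil(2346/1176) = ceil(1.9949) = 2
Number of fragments = 2 + 1 = 3
Fragment sizes (data): 2 * 1176 B + 1174 B (last, 1174 <= 1180 OK)
Total bytes sent = payload + n_frags * header = 3526 + 3*20 = 3526 + 60 = 3586 B

3, 3586


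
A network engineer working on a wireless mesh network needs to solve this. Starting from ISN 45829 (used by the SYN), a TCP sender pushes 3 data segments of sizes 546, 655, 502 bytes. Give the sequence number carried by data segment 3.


The SYN occupies sequence number ISN = 45829, so the first data byte is ISN + 1 = 45830.
SEQ of data segment i = (ISN + 1) + sum of payload sizes of segments 1..i-1.
Segment 1: SEQ = 45830, payload = 546 bytes
Segment 2: SEQ = 46376, payload = 655 bytes
Segment 3: SEQ = 47031, payload = 502 bytes
SEQ of segment 3 = 45830 + 546 + 655 = 47031

47031


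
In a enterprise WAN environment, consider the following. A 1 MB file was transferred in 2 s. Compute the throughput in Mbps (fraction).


Given: file = 1 MB, time = 2 s
File in Mb = 1 * 8 = 8 Mb
Throughput = 8 / 2 Mbps
Throughput = 4 Mbps

4


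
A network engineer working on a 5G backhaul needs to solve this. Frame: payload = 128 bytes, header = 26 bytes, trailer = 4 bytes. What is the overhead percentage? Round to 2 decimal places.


Given: payload = 128 B, header = 26 B, trailer = 4 B
Overhead bytes = header + trailer = 26 + 4 = 30
Total frame = payload + overhead = 128 + 30 = 158
Overhead % = 30 / 158 * 100 = 18.9873% -> 18.99% (2 dp)

18.99


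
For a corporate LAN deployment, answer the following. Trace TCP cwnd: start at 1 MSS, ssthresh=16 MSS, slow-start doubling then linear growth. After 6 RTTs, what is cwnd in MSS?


RTT 0: cwnd = 1 MSS (initial)
RTT 1: cwnd = 2 MSS (slow start, doubled)
RTT 2: cwnd = 4 MSS (slow start, doubled)
RTT 3: cwnd = 8 MSS (slow start, doubled)
RTT 4: cwnd = 16 MSS (slow start, doubled)
RTT 5: cwnd = 17 MSS (congestion avoidance, +1)
RTT 6: cwnd = 18 MSS (congestion avoidance, +1)

18


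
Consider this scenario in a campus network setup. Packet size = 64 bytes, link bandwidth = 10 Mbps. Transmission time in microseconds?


Given: packet = 64 bytes, bandwidth = 10 Mbps
Packet in bits = 64 * 8 = 512 bits
Bandwidth = 10 * 10^6 = 10000000 bps
Time = 512 / 10000000 seconds
Time in us = 512 * 10^6 / 10000000 = 51.2

51.2


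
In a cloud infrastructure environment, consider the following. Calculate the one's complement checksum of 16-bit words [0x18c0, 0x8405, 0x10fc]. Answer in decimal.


Given words: [0x18c0, 0x8405, 0x10fc]
Step 1: Sum all words
Raw sum = 6336 + 33797 + 4348 = 44481
One's complement = ~44481 & 0xFFFF = 21054

21054


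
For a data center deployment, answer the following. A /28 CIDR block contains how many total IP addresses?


Given: CIDR prefix /28
Host bits = 32 - 28 = 4
Total addresses = 2^4 = 16

16


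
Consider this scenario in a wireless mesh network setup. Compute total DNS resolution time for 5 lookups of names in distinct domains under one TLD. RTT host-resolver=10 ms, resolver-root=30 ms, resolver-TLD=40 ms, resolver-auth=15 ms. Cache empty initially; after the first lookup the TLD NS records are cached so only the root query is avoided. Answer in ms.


Lookup 1 (cold cache): local + root + TLD + auth = 10 + 30 + 40 + 15 = 95 ms
Lookups 2..5 (TLD NS cached -> skip root; new domain -> still ask TLD and auth): local + TLD + auth = 10 + 40 + 15 = 65 ms each
Remaining 4 lookups: 4 * 65 = 260 ms
Total = 95 + 260 = 355 ms

355


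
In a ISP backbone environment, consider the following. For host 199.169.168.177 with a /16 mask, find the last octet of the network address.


Given: IP = 199.169.168.177, prefix = /16
Subnet mask = 255.255.0.0
Last octet of IP: 177
Last octet of mask: 0
Network last octet = 177 AND 0 = 0

0


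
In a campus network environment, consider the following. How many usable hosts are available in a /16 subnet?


Given: subnet mask /16
Host bits = 32 - 16 = 16
Total addresses = 2^16 = 65536
Usable hosts = 65536 - 2 (network + broadcast) = 65534

65534


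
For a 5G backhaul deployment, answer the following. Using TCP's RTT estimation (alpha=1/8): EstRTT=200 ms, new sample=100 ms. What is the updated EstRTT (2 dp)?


Given: EstRTT = 200 ms, SampleRTT = 100 ms, alpha = 1/8
New EstRTT = (1 - alpha) * EstRTT + alpha * SampleRTT
(7/8) * 200 = 175
(1/8) * 100 = 12.5
New EstRTT = 175 + 12.5 = 187.5 ms -> 187.50 ms (2 dp)

187.50


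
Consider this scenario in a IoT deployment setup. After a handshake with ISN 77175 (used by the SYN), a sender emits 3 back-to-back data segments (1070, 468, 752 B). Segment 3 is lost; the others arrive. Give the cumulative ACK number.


SYN uses sequence number 77175; first data byte = ISN + 1 = 77176.
Segment 1: SEQ = 77176, len = 1070 B, covers [77176, 78245]
Segment 2: SEQ = 78246, len = 468 B, covers [78246, 78713]
Segment 3: SEQ = 78714, len = 752 B, covers [78714, 79465] [LOST]
In-order data received: bytes [77176, 78713] (segments 1..2).
Segment 3 missing -> gap begins at byte 78714.
Cumulative ACK = next expected in-order byte = 77176 + 1070 + 468 = 78714

78714


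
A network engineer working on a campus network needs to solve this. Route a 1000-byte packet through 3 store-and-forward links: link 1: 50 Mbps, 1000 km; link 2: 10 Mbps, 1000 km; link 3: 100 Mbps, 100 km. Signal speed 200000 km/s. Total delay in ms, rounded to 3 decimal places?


Packet = 1000 bytes = 8000 bits. Store-and-forward: sum (t_trans + t_prop) per link.
Link 1: t_trans = 8000/(50*10^6) s = 0.1600 ms; t_prop = 1000/200000 s = 5.0000 ms; subtotal = 5.1600 ms
Link 2: t_trans = 8000/(10*10^6) s = 0.8000 ms; t_prop = 1000/200000 s = 5.0000 ms; subtotal = 5.8000 ms
Link 3: t_trans = 8000/(100*10^6) s = 0.0800 ms; t_prop = 100/200000 s = 0.5000 ms; subtotal = 0.5800 ms
End-to-end = 5.1600 + 5.8000 + 0.5800 = 11.5400 ms -> 11.540 ms (3 dp)

11.540


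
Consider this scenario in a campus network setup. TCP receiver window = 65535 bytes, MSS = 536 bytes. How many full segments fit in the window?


Given: RWND = 65535 bytes, MSS = 536 bytes
Full segments = floor(RWND / MSS)
Full segments = floor(65535 / 536)
Full segments = floor(122.2668) = 122

122


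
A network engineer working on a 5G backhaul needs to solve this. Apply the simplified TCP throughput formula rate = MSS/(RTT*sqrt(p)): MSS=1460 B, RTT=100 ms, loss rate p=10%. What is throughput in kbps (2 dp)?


Given: MSS = 1460 bytes, RTT = 100 ms, loss = 10%
RTT in seconds = 100 / 1000 = 0.1
Loss rate = 10% = 0.1
sqrt(loss) = sqrt(0.1) = 0.316227766017
Throughput (bytes/s) = 1460 / (0.1 * 0.316227766017) = 46169.2538
Throughput (kbps) = 46169.2538 * 8 / 1000 = 369.354031 -> 369.35 kbps (2 dp)

369.35


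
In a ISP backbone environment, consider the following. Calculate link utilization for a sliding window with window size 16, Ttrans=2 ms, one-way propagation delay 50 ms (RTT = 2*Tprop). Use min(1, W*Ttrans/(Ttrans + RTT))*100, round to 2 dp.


Given: W = 16, Ttrans = 2 ms, RTT = 100 ms (= 2 * Tprop, Tprop = 50 ms)
Cycle time = Ttrans + RTT = 2 + 100 = 102 ms (first packet sent until its ACK returns)
W * Ttrans = 16 * 2 = 32 ms of sending per cycle
W * Ttrans / (Ttrans + RTT) = 32 / 102 = 0.313725
U = min(1, 0.313725) = 0.313725
U% = 31.37%

31.37


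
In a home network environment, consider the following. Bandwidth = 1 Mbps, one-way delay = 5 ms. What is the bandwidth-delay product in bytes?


Given: bandwidth = 1 Mbps, delay = 5 ms
BDP in bits = 1 * 10^6 * 5 / 1000
BDP in bits = 5000
BDP in bytes = 5000 / 8 = 625

625


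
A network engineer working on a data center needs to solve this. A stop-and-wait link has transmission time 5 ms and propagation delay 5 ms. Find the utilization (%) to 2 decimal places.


Given: Ttrans = 5 ms, Tprop = 5 ms
RTT = 2 * Tprop = 2 * 5 = 10 ms
U = Ttrans / (Ttrans + RTT)
U = 5 / (5 + 10)
U = 5 / 15 = 0.333333
U% = 33.33%

33.33


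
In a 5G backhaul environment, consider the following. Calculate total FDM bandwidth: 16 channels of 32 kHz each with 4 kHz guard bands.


Given: 16 channels, 32 kHz each, guard = 4 kHz
Channel bandwidth = 16 * 32 = 512 kHz
Guard bands = 15 gaps * 4 kHz = 60 kHz
Total = 512 + 60 = 572 kHz

572


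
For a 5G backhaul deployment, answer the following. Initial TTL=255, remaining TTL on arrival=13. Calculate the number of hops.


Given: initial TTL = 255, received TTL = 13
Hops = initial TTL - received TTL
Hops = 255 - 13 = 242

242


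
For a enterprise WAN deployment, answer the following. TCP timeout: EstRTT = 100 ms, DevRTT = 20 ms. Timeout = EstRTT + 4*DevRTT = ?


Given: EstRTT = 100 ms, DevRTT = 20 ms
Timeout = EstRTT + 4 * DevRTT
4 * DevRTT = 4 * 20 = 80
Timeout = 100 + 80 = 180 ms

180


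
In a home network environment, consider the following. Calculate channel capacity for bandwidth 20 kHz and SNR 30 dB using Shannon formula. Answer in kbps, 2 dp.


Given: B = 20 kHz, SNR = 30 dB
SNR linear = 10^(30/10) = 1000
1 + SNR = 1001
log2(1001) = 9.9672262588
C = 20 * 1000 * 9.9672262588 = 199344.5252 bps
C = 199.344525 kbps -> 199.34 kbps (2 dp)

199.34


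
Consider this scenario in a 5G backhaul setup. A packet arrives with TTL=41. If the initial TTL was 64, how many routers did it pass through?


Given: initial TTL = 64, received TTL = 41
Hops = initial TTL - received TTL
Hops = 64 - 41 = 23

23


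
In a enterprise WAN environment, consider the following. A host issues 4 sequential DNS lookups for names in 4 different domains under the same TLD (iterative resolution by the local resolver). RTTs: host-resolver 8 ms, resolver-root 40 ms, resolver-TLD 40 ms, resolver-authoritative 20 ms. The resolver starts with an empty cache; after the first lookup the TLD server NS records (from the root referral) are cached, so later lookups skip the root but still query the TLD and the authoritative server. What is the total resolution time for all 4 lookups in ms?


Lookup 1 (cold cache): local + root + TLD + auth = 8 + 40 + 40 + 20 = 108 ms
Lookups 2..4 (TLD NS cached -> skip root; new domain -> still ask TLD and auth): local + TLD + auth = 8 + 40 + 20 = 68 ms each
Remaining 3 lookups: 3 * 68 = 204 ms
Total = 108 + 204 = 312 ms

312


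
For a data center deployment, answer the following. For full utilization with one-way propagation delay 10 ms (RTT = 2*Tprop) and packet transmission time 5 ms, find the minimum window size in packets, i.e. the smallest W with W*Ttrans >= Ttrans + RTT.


Given: Ttrans = 5 ms, RTT = 20 ms (= 2 * Tprop, Tprop = 10 ms)
Time until first ACK returns = Ttrans + RTT = 5 + 20 = 25 ms
Need W * Ttrans >= Ttrans + RTT  ->  W >= (Ttrans + RTT) / Ttrans
(Ttrans + RTT) / Ttrans = 25 / 5 = 5
W_min = ceil(5) = 5

5


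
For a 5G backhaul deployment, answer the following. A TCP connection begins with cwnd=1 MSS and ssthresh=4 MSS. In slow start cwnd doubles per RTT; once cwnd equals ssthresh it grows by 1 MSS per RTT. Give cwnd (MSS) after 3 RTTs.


RTT 0: cwnd = 1 MSS (initial)
RTT 1: cwnd = 2 MSS (slow start, doubled)
RTT 2: cwnd = 4 MSS (slow start, doubled)
RTT 3: cwnd = 5 MSS (congestion avoidance, +1)

5


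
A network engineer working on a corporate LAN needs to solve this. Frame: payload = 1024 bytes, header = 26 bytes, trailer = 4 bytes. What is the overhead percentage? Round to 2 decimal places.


Given: payload = 1024 B, header = 26 B, trailer = 4 B
Overhead bytes = header + trailer = 26 + 4 = 30
Total frame = payload + overhead = 1024 + 30 = 1054
Overhead % = 30 / 1054 * 100 = 2.8463% -> 2.85% (2 dp)

2.85


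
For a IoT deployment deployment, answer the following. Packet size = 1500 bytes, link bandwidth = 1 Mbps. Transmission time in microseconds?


Given: packet = 1500 bytes, bandwidth = 1 Mbps
Packet in bits = 1500 * 8 = 12000 bits
Bandwidth = 1 * 10^6 = 1000000 bps
Time = 12000 / 1000000 seconds
Time in us = 12000 * 10^6 / 1000000 = 12000

12000


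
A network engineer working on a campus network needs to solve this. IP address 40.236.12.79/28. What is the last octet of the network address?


Given: IP = 40.236.12.79, prefix = /28
Subnet mask = 255.255.255.240
Last octet of IP: 79
Last octet of mask: 240
Network last octet = 79 AND 240 = 64

64


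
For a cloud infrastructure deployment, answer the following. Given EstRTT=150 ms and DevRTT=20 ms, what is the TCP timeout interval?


Given: EstRTT = 150 ms, DevRTT = 20 ms
Timeout = EstRTT + 4 * DevRTT
4 * DevRTT = 4 * 20 = 80
Timeout = 150 + 80 = 230 ms

230


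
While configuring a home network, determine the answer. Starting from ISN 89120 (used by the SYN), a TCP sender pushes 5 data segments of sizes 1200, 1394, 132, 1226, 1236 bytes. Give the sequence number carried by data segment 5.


The SYN occupies sequence number ISN = 89120, so the first data byte is ISN + 1 = 89121.
SEQ of data segment i = (ISN + 1) + sum of payload sizes of segments 1..i-1.
Segment 1: SEQ = 89121, payload = 1200 bytes
Segment 2: SEQ = 90321, payload = 1394 bytes
Segment 3: SEQ = 91715, payload = 132 bytes
Segment 4: SEQ = 91847, payload = 1226 bytes
Segment 5: SEQ = 93073, payload = 1236 bytes
SEQ of segment 5 = 89121 + 1200 + 1394 + 132 + 1226 = 93073

93073


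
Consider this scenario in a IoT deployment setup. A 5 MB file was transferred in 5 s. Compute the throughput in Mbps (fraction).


Given: file = 5 MB, time = 5 s
File in Mb = 5 * 8 = 40 Mb
Throughput = 40 / 5 Mbps
Throughput = 8 Mbps

8


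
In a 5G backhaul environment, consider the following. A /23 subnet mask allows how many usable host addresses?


Given: subnet mask /23
Host bits = 32 - 23 = 9
Total addresses = 2^9 = 512
Usable hosts = 512 - 2 (network + broadcast) = 510

510


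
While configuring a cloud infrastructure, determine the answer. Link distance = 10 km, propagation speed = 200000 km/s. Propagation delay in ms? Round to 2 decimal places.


Given: distance = 10 km, speed = 200000 km/s
Delay = distance / speed = 10 / 200000 seconds
Delay in ms = 10 * 1000 / 200000
Delay = 0.0500 ms
Rounded to 2 dp = 0.05 ms

0.05


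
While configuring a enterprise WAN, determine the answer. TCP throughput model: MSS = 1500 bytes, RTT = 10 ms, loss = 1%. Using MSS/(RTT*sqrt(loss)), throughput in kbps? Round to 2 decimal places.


Given: MSS = 1500 bytes, RTT = 10 ms, loss = 1%
RTT in seconds = 10 / 1000 = 0.01
Loss rate = 1% = 0.01
sqrt(loss) = sqrt(0.01) = 0.1
Throughput (bytes/s) = 1500 / (0.01 * 0.1) = 1500000.0000
Throughput (kbps) = 1500000.0000 * 8 / 1000 = 12000.000000 -> 12000.00 kbps (2 dp)

12000.00


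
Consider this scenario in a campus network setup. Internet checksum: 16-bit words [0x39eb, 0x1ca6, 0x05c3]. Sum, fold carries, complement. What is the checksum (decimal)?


Given words: [0x39eb, 0x1ca6, 0x05c3]
Step 1: Sum all words
Raw sum = 14827 + 7334 + 1475 = 23636
One's complement = ~23636 & 0xFFFF = 41899

41899


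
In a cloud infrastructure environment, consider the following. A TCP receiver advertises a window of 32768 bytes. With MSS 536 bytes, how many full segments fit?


Given: RWND = 32768 bytes, MSS = 536 bytes
Full segments = floor(RWND / MSS)
Full segments = floor(32768 / 536)
Full segments = floor(61.1343) = 61

61


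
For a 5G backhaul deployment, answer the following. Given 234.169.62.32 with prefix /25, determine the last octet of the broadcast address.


Given: IP = 234.169.62.32, prefix = /25
Host bits = 32 - 25 = 7
Network last octet = 32 AND mask = 0
Host part size = 2^7 - 1 = 127
Broadcast last octet = 0 OR 127 = 127

127


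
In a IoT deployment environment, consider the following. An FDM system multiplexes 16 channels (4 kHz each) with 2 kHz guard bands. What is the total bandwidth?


Given: 16 channels, 4 kHz each, guard = 2 kHz
Channel bandwidth = 16 * 4 = 64 kHz
Guard bands = 15 gaps * 2 kHz = 30 kHz
Total = 64 + 30 = 94 kHz

94


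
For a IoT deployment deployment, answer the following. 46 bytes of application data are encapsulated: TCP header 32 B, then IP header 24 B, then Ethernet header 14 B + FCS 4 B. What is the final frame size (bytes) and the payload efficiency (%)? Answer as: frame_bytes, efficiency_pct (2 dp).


TCP segment = 46 + 32 = 78 B
IP packet = 78 + 24 = 102 B
Ethernet frame = 102 + 14 + 4 = 120 B
Efficiency = app / frame = 46 / 120 = 0.383333 = 38.3333% -> 38.33% (2 dp)

120, 38.33


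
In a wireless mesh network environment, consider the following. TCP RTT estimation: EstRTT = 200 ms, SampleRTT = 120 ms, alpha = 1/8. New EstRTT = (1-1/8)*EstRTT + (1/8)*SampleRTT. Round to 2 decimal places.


Given: EstRTT = 200 ms, SampleRTT = 120 ms, alpha = 1/8
New EstRTT = (1 - alpha) * EstRTT + alpha * SampleRTT
(7/8) * 200 = 175
(1/8) * 120 = 15
New EstRTT = 175 + 15 = 190 ms -> 190.00 ms (2 dp)

190.00


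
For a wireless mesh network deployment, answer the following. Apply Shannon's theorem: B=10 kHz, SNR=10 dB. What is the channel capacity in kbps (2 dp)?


Given: B = 10 kHz, SNR = 10 dB
SNR linear = 10^(10/10) = 10
1 + SNR = 11
log2(11) = 3.4594316186
C = 10 * 1000 * 3.4594316186 = 34594.3162 bps
C = 34.594316 kbps -> 34.59 kbps (2 dp)

34.59
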